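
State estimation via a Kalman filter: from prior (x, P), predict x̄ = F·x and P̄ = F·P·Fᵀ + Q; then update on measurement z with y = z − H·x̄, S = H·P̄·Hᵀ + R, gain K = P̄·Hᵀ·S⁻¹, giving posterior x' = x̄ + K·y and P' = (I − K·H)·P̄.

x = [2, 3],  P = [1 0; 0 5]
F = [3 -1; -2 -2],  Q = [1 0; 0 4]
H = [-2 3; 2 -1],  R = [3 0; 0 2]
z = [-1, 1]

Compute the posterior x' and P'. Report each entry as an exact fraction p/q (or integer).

x' = [1526/3607, -640/3607]
P' = [4287/3607 3648/3607; 3648/3607 4124/3607]

x̄ = F·x = [3, -10]
P̄ = F·P·Fᵀ + Q = [15 4; 4 28]
y = z − H·x̄ = [35, -15]
S = H·P̄·Hᵀ + R = [267 -112; -112 74]
K = P̄·Hᵀ·S⁻¹ = [790/3607 2463/3607; 1692/3607 1586/3607]
x' = x̄ + K·y = [1526/3607, -640/3607]
P' = (I − K·H)·P̄ = [4287/3607 3648/3607; 3648/3607 4124/3607]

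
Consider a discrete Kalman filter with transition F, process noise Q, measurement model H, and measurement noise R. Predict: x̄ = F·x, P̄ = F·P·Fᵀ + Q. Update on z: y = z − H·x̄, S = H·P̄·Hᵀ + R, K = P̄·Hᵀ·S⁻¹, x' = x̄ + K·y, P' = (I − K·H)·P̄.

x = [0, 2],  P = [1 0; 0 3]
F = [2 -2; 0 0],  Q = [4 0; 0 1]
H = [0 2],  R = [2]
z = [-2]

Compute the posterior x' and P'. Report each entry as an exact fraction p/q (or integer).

x' = [-4, -2/3]
P' = [20 0; 0 1/3]

x̄ = F·x = [-4, 0]
P̄ = F·P·Fᵀ + Q = [20 0; 0 1]
y = z − H·x̄ = [-2]
S = H·P̄·Hᵀ + R = [6]
K = P̄·Hᵀ·S⁻¹ = [0; 1/3]
x' = x̄ + K·y = [-4, -2/3]
P' = (I − K·H)·P̄ = [20 0; 0 1/3]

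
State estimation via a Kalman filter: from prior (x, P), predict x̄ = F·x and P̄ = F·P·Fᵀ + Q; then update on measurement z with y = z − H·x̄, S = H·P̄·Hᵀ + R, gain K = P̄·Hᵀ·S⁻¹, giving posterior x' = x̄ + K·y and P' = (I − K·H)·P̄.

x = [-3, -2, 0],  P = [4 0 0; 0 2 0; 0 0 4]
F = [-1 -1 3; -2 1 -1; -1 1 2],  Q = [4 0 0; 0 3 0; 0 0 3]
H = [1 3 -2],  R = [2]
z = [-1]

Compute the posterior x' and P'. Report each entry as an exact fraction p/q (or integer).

x' = [1429/209, -204/209, 497/209]
P' = [9038/209 306/209 5002/209; 306/209 1000/209 1588/209; 5002/209 1588/209 4901/209]

x̄ = F·x = [5, 4, 1]
P̄ = F·P·Fᵀ + Q = [46 -6 26; -6 25 2; 26 2 25]
y = z − H·x̄ = [-16]
S = H·P̄·Hᵀ + R = [209]
K = P̄·Hᵀ·S⁻¹ = [-24/209; 65/209; -18/209]
x' = x̄ + K·y = [1429/209, -204/209, 497/209]
P' = (I − K·H)·P̄ = [9038/209 306/209 5002/209; 306/209 1000/209 1588/209; 5002/209 1588/209 4901/209]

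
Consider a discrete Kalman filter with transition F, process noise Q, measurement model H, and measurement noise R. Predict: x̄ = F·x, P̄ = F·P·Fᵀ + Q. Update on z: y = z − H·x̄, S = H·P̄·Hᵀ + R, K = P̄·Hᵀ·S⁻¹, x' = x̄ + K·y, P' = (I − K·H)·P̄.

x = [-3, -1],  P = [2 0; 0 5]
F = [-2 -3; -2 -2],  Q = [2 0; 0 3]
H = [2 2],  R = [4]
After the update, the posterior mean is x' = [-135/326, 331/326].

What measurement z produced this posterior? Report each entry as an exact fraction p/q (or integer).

z = [1]

x̄ = F·x = [9, 8]
P̄ = F·P·Fᵀ + Q = [55 38; 38 31]
S = H·P̄·Hᵀ + R = [652]
K = P̄·Hᵀ·S⁻¹ = [93/326; 69/326]
x' − x̄ = [-3069/326, -2277/326] = K·y
y = (KᵀK)⁻¹·Kᵀ·(x' − x̄) = [-33]
z = y + H·x̄ = [-33] + [34] = [1]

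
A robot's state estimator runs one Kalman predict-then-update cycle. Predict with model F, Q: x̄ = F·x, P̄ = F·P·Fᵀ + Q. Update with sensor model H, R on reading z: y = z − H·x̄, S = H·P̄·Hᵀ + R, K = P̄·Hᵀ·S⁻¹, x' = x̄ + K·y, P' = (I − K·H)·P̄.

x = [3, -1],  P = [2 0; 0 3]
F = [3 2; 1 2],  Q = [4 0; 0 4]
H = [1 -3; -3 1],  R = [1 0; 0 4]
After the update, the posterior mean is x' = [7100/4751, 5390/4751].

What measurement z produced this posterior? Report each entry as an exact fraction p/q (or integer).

x̄ = F·x = [7, 1]
P̄ = F·P·Fᵀ + Q = [34 18; 18 18]
S = H·P̄·Hᵀ + R = [89 24; 24 220]
K = P̄·Hᵀ·S⁻¹ = [-596/4751 -1749/4751; -1764/4751 -585/4751]
x' − x̄ = [-26157/4751, 639/4751] = K·y
y = (KᵀK)⁻¹·Kᵀ·(x' − x̄) = [-6, 17]
z = y + H·x̄ = [-6, 17] + [4, -20] = [-2, -3]

z = [-2, -3]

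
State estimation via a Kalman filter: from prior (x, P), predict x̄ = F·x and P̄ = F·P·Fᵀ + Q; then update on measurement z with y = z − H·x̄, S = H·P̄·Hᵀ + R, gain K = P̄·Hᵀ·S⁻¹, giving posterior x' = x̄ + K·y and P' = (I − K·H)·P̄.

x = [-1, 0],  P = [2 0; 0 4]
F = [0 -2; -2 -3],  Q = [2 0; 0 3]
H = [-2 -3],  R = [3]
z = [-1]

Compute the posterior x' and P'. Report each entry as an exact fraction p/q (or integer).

x' = [-90/131, 209/262]
P' = [414/131 -258/131; -258/131 407/262]

x̄ = F·x = [0, 2]
P̄ = F·P·Fᵀ + Q = [18 24; 24 47]
y = z − H·x̄ = [5]
S = H·P̄·Hᵀ + R = [786]
K = P̄·Hᵀ·S⁻¹ = [-18/131; -63/262]
x' = x̄ + K·y = [-90/131, 209/262]
P' = (I − K·H)·P̄ = [414/131 -258/131; -258/131 407/262]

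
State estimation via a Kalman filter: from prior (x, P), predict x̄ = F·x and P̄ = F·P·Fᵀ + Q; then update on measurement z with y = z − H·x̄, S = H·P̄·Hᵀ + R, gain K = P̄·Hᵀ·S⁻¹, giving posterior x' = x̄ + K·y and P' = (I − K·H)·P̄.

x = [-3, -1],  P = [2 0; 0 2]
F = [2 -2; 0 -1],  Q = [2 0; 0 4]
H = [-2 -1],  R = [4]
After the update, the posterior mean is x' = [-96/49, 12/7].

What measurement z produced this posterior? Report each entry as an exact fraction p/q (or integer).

z = [2]

x̄ = F·x = [-4, 1]
P̄ = F·P·Fᵀ + Q = [18 4; 4 6]
S = H·P̄·Hᵀ + R = [98]
K = P̄·Hᵀ·S⁻¹ = [-20/49; -1/7]
x' − x̄ = [100/49, 5/7] = K·y
y = (KᵀK)⁻¹·Kᵀ·(x' − x̄) = [-5]
z = y + H·x̄ = [-5] + [7] = [2]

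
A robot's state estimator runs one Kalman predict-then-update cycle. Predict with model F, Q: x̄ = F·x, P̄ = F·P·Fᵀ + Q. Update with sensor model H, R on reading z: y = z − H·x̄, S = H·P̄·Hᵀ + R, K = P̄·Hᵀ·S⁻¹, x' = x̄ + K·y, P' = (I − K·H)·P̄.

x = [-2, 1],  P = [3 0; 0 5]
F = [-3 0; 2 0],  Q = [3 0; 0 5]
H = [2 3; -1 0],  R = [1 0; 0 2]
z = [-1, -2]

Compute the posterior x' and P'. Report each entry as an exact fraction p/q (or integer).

x̄ = F·x = [6, -4]
P̄ = F·P·Fᵀ + Q = [30 -18; -18 17]
y = z − H·x̄ = [-1, 4]
S = H·P̄·Hᵀ + R = [58 -6; -6 32]
K = P̄·Hᵀ·S⁻¹ = [3/455 -426/455; 21/65 81/130]
x' = x̄ + K·y = [1023/455, -119/65]
P' = (I − K·H)·P̄ = [852/455 -81/65; -81/65 61/65]

x' = [1023/455, -119/65]
P' = [852/455 -81/65; -81/65 61/65]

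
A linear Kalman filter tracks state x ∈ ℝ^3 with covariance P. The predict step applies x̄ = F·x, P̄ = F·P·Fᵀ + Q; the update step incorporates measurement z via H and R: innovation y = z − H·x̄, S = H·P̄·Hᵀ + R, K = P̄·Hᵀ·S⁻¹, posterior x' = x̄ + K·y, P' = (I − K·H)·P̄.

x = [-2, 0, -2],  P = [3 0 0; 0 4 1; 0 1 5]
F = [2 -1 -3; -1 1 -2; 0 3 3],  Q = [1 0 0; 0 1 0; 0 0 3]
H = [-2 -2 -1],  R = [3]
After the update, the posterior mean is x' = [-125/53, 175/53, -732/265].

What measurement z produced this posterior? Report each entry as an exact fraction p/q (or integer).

z = [1]

x̄ = F·x = [2, 6, -6]
P̄ = F·P·Fᵀ + Q = [68 19 -69; 19 24 -21; -69 -21 102]
S = H·P̄·Hᵀ + R = [265]
K = P̄·Hᵀ·S⁻¹ = [-21/53; -13/53; 78/265]
x' − x̄ = [-231/53, -143/53, 858/265] = K·y
y = (KᵀK)⁻¹·Kᵀ·(x' − x̄) = [11]
z = y + H·x̄ = [11] + [-10] = [1]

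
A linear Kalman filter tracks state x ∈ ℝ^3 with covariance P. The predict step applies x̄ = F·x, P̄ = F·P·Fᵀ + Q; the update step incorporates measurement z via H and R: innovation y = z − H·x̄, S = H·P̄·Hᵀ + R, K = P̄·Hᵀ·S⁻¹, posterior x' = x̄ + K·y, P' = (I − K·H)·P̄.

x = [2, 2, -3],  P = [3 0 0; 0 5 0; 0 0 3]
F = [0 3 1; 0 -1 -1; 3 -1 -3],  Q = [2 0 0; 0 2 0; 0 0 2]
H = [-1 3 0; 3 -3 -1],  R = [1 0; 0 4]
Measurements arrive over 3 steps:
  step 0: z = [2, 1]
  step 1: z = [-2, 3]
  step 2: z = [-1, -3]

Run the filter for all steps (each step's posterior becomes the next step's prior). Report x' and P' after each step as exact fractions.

step 0: x̄ = F·x = [3, 1, 13]
step 0: P̄ = F·P·Fᵀ + Q = [50 -18 -24; -18 10 14; -24 14 61]
step 0: y = z − H·x̄ = [2, 8]
step 0: S = H·P̄·Hᵀ + R = [249 -522; -522 1157]
step 0: K = P̄·Hᵀ·S⁻¹ = [-1312/15609 828/5203; 1460/5203 218/5203; -4996/5203 -3041/5203]
step 0: x' = x̄ + K·y = [5825/1419, 897/473, 3029/473]
step 0: P' = (I − K·H)·P̄ = [77650/15609 8482/5203 48892/5203; 8482/5203 3314/5203 14632/5203; 48892/5203 14632/5203 114944/5203]
step 1: x̄ = F·x = [520/43, -3926/473, -4159/473]
step 1: P̄ = F·P·Fᵀ + Q = [2008/43 -16674/473 -25280/473; -16674/473 157928/5203 234552/5203; -25280/473 234552/5203 438010/5203]
step 1: y = z − H·x̄ = [16552/473, -31678/473]
step 1: S = H·P̄·Hᵀ + R = [2770007/5203 -5332960/5203; -5332960/5203 10444130/5203]
step 1: K = P̄·Hᵀ·S⁻¹ = [388922/9414777 8011697/47073885; 973254/3138259 593913/15691295; -5459336/9414777 -22843997/47073885]
step 1: x' = x̄ + K·y = [100751098/47073885, 271672/15691295, 160797467/47073885]
step 1: P' = (I − K·H)·P̄ = [96849686/47073885 10977144/15691295 159707974/47073885; 10977144/15691295 5281138/15691295 14712366/15691295; 159707974/47073885 14712366/15691295 438088616/47073885]
step 2: x̄ = F·x = [32648503/9414777, -161612483/47073885, -60318041/15691295]
step 2: P̄ = F·P·Fᵀ + Q = [187929940/9414777 -132433450/9414777 -68510684/3138259; -132433450/9414777 636353996/47073885 309579812/15691295; -68510684/3138259 309579812/15691295 705642122/15691295]
step 2: y = z − H·x̄ = [601006079/47073885, -432246924/15691295]
step 2: S = H·P̄·Hᵀ + R = [10686913049/47073885 -6768673544/15691295; -6768673544/15691295 13382221282/15691295]
step 2: K = P̄·Hᵀ·S⁻¹ = [10324789666/177480909239 31009332687/177480909239; 55910788994/177480909239 6952107457/177480909239; -96145956720/177480909239 -83935407451/177480909239]
step 2: x' = x̄ + K·y = [-106924989629/177480909239, -87001265159/177480909239, 402394200427/177480909239]
step 2: P' = (I − K·H)·P̄ = [342034619918/177480909239 117453136528/177480909239 549707119422/177480909239; 117453136528/177480909239 57787975174/177480909239 151187054234/177480909239; 549707119422/177480909239 151187054234/177480909239 1531301825368/177480909239]

step 0: x' = [5825/1419, 897/473, 3029/473], P' = [77650/15609 8482/5203 48892/5203; 8482/5203 3314/5203 14632/5203; 48892/5203 14632/5203 114944/5203]
step 1: x' = [100751098/47073885, 271672/15691295, 160797467/47073885], P' = [96849686/47073885 10977144/15691295 159707974/47073885; 10977144/15691295 5281138/15691295 14712366/15691295; 159707974/47073885 14712366/15691295 438088616/47073885]
step 2: x' = [-106924989629/177480909239, -87001265159/177480909239, 402394200427/177480909239], P' = [342034619918/177480909239 117453136528/177480909239 549707119422/177480909239; 117453136528/177480909239 57787975174/177480909239 151187054234/177480909239; 549707119422/177480909239 151187054234/177480909239 1531301825368/177480909239]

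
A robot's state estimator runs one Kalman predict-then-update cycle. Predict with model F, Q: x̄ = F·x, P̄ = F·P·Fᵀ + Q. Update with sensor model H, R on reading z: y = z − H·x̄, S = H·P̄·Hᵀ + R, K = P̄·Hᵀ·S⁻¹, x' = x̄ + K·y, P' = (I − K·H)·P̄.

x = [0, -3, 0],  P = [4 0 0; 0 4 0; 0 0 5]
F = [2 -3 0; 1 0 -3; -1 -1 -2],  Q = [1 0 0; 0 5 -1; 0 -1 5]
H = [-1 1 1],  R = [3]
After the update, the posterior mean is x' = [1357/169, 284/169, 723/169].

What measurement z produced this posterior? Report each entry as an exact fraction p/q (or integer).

x̄ = F·x = [9, 0, 3]
P̄ = F·P·Fᵀ + Q = [53 8 4; 8 54 25; 4 25 33]
S = H·P̄·Hᵀ + R = [169]
K = P̄·Hᵀ·S⁻¹ = [-41/169; 71/169; 54/169]
x' − x̄ = [-164/169, 284/169, 216/169] = K·y
y = (KᵀK)⁻¹·Kᵀ·(x' − x̄) = [4]
z = y + H·x̄ = [4] + [-6] = [-2]

z = [-2]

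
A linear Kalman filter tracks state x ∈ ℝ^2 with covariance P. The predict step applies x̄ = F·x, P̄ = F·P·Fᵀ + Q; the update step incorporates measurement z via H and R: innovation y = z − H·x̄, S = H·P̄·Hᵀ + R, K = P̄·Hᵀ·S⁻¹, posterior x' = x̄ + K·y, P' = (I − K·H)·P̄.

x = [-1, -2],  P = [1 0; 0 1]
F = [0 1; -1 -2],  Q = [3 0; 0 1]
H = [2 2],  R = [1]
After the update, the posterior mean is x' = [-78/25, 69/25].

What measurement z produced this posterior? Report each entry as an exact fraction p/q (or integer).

x̄ = F·x = [-2, 5]
P̄ = F·P·Fᵀ + Q = [4 -2; -2 6]
S = H·P̄·Hᵀ + R = [25]
K = P̄·Hᵀ·S⁻¹ = [4/25; 8/25]
x' − x̄ = [-28/25, -56/25] = K·y
y = (KᵀK)⁻¹·Kᵀ·(x' − x̄) = [-7]
z = y + H·x̄ = [-7] + [6] = [-1]

z = [-1]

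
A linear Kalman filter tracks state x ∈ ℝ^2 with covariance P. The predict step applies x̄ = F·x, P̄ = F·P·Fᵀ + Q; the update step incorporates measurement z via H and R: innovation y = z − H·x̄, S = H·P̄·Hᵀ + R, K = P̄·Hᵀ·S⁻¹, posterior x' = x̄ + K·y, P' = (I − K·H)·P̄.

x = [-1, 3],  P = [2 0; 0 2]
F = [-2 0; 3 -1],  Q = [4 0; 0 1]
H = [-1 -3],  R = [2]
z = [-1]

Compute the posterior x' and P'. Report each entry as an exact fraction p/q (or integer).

x' = [-146/131, 81/131]
P' = [996/131 -348/131; -348/131 150/131]

x̄ = F·x = [2, -6]
P̄ = F·P·Fᵀ + Q = [12 -12; -12 21]
y = z − H·x̄ = [-17]
S = H·P̄·Hᵀ + R = [131]
K = P̄·Hᵀ·S⁻¹ = [24/131; -51/131]
x' = x̄ + K·y = [-146/131, 81/131]
P' = (I − K·H)·P̄ = [996/131 -348/131; -348/131 150/131]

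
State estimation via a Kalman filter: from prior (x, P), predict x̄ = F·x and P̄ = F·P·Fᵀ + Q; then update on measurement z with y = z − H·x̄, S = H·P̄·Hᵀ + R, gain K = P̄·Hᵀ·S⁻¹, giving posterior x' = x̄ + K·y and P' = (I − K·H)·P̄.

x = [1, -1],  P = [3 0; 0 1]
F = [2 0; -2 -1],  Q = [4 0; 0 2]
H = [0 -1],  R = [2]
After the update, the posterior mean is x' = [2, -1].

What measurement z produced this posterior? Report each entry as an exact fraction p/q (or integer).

z = [1]

x̄ = F·x = [2, -1]
P̄ = F·P·Fᵀ + Q = [16 -12; -12 15]
S = H·P̄·Hᵀ + R = [17]
K = P̄·Hᵀ·S⁻¹ = [12/17; -15/17]
x' − x̄ = [0, 0] = K·y
y = (KᵀK)⁻¹·Kᵀ·(x' − x̄) = [0]
z = y + H·x̄ = [0] + [1] = [1]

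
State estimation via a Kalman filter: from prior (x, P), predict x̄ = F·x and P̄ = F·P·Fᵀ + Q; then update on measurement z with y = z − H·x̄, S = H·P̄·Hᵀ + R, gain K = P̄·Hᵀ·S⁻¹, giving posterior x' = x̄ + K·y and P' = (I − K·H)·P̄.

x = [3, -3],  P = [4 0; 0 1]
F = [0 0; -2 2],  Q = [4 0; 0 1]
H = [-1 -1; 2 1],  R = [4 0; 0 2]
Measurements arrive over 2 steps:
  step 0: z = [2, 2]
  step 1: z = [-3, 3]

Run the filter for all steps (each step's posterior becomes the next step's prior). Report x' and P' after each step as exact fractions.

step 0: x̄ = F·x = [0, -12]
step 0: P̄ = F·P·Fᵀ + Q = [4 0; 0 21]
step 0: y = z − H·x̄ = [-10, 14]
step 0: S = H·P̄·Hᵀ + R = [29 -29; -29 39]
step 0: K = P̄·Hᵀ·S⁻¹ = [38/145 2/5; -21/29 0]
step 0: x' = x̄ + K·y = [432/145, -138/29]
step 0: P' = (I − K·H)·P̄ = [268/145 -84/29; -84/29 168/29]
step 1: x̄ = F·x = [0, -2244/145]
step 1: P̄ = F·P·Fᵀ + Q = [4 0; 0 7937/145]
step 1: y = z − H·x̄ = [-2679/145, 2679/145]
step 1: S = H·P̄·Hᵀ + R = [9097/145 -9097/145; -9097/145 10547/145]
step 1: K = P̄·Hᵀ·S⁻¹ = [15294/45485 2/5; -7937/9097 0]
step 1: x' = x̄ + K·y = [10716/9097, 5859/9097]
step 1: P' = (I − K·H)·P̄ = [97564/45485 -31748/9097; -31748/9097 63496/9097]

step 0: x' = [432/145, -138/29], P' = [268/145 -84/29; -84/29 168/29]
step 1: x' = [10716/9097, 5859/9097], P' = [97564/45485 -31748/9097; -31748/9097 63496/9097]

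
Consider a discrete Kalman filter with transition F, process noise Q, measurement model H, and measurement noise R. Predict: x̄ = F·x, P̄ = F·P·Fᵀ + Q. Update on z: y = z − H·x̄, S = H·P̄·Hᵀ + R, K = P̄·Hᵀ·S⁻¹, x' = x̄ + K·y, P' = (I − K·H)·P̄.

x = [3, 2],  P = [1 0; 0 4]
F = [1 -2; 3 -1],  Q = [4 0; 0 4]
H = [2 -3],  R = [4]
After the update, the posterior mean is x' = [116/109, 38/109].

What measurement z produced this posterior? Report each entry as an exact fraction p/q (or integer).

x̄ = F·x = [-1, 7]
P̄ = F·P·Fᵀ + Q = [21 11; 11 17]
S = H·P̄·Hᵀ + R = [109]
K = P̄·Hᵀ·S⁻¹ = [9/109; -29/109]
x' − x̄ = [225/109, -725/109] = K·y
y = (KᵀK)⁻¹·Kᵀ·(x' − x̄) = [25]
z = y + H·x̄ = [25] + [-23] = [2]

z = [2]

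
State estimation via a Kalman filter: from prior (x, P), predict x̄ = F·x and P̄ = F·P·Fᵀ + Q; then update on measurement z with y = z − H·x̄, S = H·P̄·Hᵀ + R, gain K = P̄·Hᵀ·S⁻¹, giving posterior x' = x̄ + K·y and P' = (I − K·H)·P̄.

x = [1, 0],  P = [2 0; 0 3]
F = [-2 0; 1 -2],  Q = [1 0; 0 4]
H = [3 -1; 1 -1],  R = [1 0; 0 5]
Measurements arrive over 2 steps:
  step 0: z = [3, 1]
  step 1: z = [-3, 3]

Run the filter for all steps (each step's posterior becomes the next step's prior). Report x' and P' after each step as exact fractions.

step 0: x̄ = F·x = [-2, 1]
step 0: P̄ = F·P·Fᵀ + Q = [9 -4; -4 18]
step 0: y = z − H·x̄ = [10, 4]
step 0: S = H·P̄·Hᵀ + R = [124 61; 61 40]
step 0: K = P̄·Hᵀ·S⁻¹ = [149/413 -93/413; 142/1239 -898/1239]
step 0: x' = x̄ + K·y = [292/413, -311/413]
step 0: P' = (I − K·H)·P̄ = [307/413 772/413; 772/413 6806/1239]
step 1: x̄ = F·x = [-584/413, 914/413]
step 1: P̄ = F·P·Fᵀ + Q = [1641/413 2474/413; 2474/413 23837/1239]
step 1: y = z − H·x̄ = [1427/413, 391/59]
step 1: S = H·P̄·Hᵀ + R = [24851/1239 1274/177; 1274/177 2873/177]
step 1: K = P̄·Hᵀ·S⁻¹ = [1173/2899 -11445/37687; 7127/26091 -317933/339183]
step 1: x' = x̄ + K·y = [-76450/37687, -1036214/339183]
step 1: P' = (I − K·H)·P̄ = [36237/37687 93462/37687; 93462/37687 2430823/339183]

step 0: x' = [292/413, -311/413], P' = [307/413 772/413; 772/413 6806/1239]
step 1: x' = [-76450/37687, -1036214/339183], P' = [36237/37687 93462/37687; 93462/37687 2430823/339183]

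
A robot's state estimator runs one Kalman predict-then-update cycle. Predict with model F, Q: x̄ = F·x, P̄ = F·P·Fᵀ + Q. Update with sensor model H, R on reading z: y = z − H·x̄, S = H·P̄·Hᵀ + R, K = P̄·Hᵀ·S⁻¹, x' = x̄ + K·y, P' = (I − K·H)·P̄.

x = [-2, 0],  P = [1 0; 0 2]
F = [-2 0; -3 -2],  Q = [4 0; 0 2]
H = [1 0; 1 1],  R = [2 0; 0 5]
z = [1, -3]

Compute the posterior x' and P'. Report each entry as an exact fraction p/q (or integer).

x' = [36/61, -109/61]
P' = [78/61 -43/61; -43/61 501/122]

x̄ = F·x = [4, 6]
P̄ = F·P·Fᵀ + Q = [8 6; 6 19]
y = z − H·x̄ = [-3, -13]
S = H·P̄·Hᵀ + R = [10 14; 14 44]
K = P̄·Hᵀ·S⁻¹ = [39/61 7/61; -43/122 83/122]
x' = x̄ + K·y = [36/61, -109/61]
P' = (I − K·H)·P̄ = [78/61 -43/61; -43/61 501/122]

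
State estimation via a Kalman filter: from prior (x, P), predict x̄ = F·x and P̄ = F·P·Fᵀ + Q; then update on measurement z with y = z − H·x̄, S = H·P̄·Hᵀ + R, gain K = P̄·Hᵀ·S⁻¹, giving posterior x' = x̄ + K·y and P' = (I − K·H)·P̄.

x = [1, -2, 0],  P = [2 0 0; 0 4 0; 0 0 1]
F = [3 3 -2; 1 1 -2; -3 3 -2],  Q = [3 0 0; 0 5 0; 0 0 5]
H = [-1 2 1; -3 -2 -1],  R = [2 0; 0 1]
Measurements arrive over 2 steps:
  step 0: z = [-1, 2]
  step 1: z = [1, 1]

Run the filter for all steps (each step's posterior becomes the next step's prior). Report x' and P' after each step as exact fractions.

step 0: x̄ = F·x = [-3, -1, -9]
step 0: P̄ = F·P·Fᵀ + Q = [61 22 22; 22 15 10; 22 10 63]
step 0: y = z − H·x̄ = [7, -18]
step 0: S = H·P̄·Hᵀ + R = [94 -112; -112 1109]
step 0: K = P̄·Hᵀ·S⁻¹ = [-22343/91702 -11423/45851; 4045/45851 -3974/45851; 50961/91702 -3587/45851]
step 0: x' = x̄ + K·y = [-20279/91702, 53996/45851, -339459/91702]
step 0: P' = (I − K·H)·P̄ = [16883/91702 -1029/45851 -23687/91702; -1029/45851 193711/45851 -380361/45851; -23687/91702 -380361/45851 1599679/91702]
step 1: x̄ = F·x = [942057/91702, 766631/91702, 1063731/91702]
step 1: P̄ = F·P·Fᵀ + Q = [19688431/91702 13874555/91702 18862231/91702; 13874555/91702 10395051/91702 13501361/91702; 18862231/91702 13501361/91702 19377435/91702]
step 1: y = z − H·x̄ = [-781617/45851, 2757433/45851]
step 1: S = H·P̄·Hᵀ + R = [20806118/45851 -74560236/45851; -74560236/45851 285959355/45851]
step 1: K = P̄·Hᵀ·S⁻¹ = [-655808279/2838726098 -1043281463/4258089147; 323795161/1419363049 -311932304/4258089147; 697097605/2838726098 -493977091/4258089147]
step 1: x' = x̄ + K·y = [-2229199825/4258089147, 558667621/8516178294, 1860962098/4258089147]
step 1: P' = (I − K·H)·P̄ = [752676575/4258089147 -815419331/8516178294 -399328931/4258089147; -815419331/8516178294 16357004671/8516178294 -29643886741/8516178294; -399328931/4258089147 -29643886741/8516178294 31335850625/4258089147]

step 0: x' = [-20279/91702, 53996/45851, -339459/91702], P' = [16883/91702 -1029/45851 -23687/91702; -1029/45851 193711/45851 -380361/45851; -23687/91702 -380361/45851 1599679/91702]
step 1: x' = [-2229199825/4258089147, 558667621/8516178294, 1860962098/4258089147], P' = [752676575/4258089147 -815419331/8516178294 -399328931/4258089147; -815419331/8516178294 16357004671/8516178294 -29643886741/8516178294; -399328931/4258089147 -29643886741/8516178294 31335850625/4258089147]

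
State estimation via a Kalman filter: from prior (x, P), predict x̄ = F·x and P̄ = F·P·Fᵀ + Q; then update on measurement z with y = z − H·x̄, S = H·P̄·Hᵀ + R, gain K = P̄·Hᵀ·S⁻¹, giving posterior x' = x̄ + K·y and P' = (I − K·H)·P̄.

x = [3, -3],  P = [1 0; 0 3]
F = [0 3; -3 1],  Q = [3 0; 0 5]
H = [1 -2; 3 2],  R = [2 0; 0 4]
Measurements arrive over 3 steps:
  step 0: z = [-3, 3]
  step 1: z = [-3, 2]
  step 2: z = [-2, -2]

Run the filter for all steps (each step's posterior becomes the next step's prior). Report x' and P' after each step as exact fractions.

step 0: x' = [117/7151, 8949/7151], P' = [2634/7151 -411/7151; -411/7151 4787/14302]
step 1: x' = [78390/26324503, 34026835/26324503], P' = [9227964/26324503 -1393632/26324503; -1393632/26324503 8658238/26324503]
step 2: x' = [-33308778900/47151863281, 20744337583/47151863281], P' = [16522449672/47151863281 -2495073570/47151863281; -2495073570/47151863281 15497064363/47151863281]

step 0: x̄ = F·x = [-9, -12]
step 0: P̄ = F·P·Fᵀ + Q = [30 9; 9 17]
step 0: y = z − H·x̄ = [-18, 54]
step 0: S = H·P̄·Hᵀ + R = [64 -14; -14 450]
step 0: K = P̄·Hᵀ·S⁻¹ = [1728/7151 1770/7151; -2599/7151 1777/14302]
step 0: x' = x̄ + K·y = [117/7151, 8949/7151]
step 0: P' = (I − K·H)·P̄ = [2634/7151 -411/7151; -411/7151 4787/14302]
step 1: x̄ = F·x = [26847/7151, 8598/7151]
step 1: P̄ = F·P·Fᵀ + Q = [85989/14302 21759/14302; 21759/14302 128641/14302]
step 1: y = z − H·x̄ = [-31104/7151, -83435/7151]
step 1: S = H·P̄·Hᵀ + R = [542121/14302 -343633/14302; -343633/14302 1606781/14302]
step 1: K = P̄·Hᵀ·S⁻¹ = [6007614/26324503 6224157/26324503; -9355054/26324503 3283895/26324503]
step 1: x' = x̄ + K·y = [78390/26324503, 34026835/26324503]
step 1: P' = (I − K·H)·P̄ = [9227964/26324503 -1393632/26324503; -1393632/26324503 8658238/26324503]
step 2: x̄ = F·x = [102080505/26324503, 33791665/26324503]
step 2: P̄ = F·P·Fᵀ + Q = [156897651/26324503 38517402/26324503; 38517402/26324503 231694221/26324503]
step 2: y = z − H·x̄ = [-87146181/26324503, -426473851/26324503]
step 2: S = H·P̄·Hᵀ + R = [982253933/26324503 -610153539/26324503; -610153539/26324503 2906362579/26324503]
step 2: K = P̄·Hᵀ·S⁻¹ = [10756298406/47151863281 11144300469/47151863281; -16744601148/47151863281 5877227004/47151863281]
step 2: x' = x̄ + K·y = [-33308778900/47151863281, 20744337583/47151863281]
step 2: P' = (I − K·H)·P̄ = [16522449672/47151863281 -2495073570/47151863281; -2495073570/47151863281 15497064363/47151863281]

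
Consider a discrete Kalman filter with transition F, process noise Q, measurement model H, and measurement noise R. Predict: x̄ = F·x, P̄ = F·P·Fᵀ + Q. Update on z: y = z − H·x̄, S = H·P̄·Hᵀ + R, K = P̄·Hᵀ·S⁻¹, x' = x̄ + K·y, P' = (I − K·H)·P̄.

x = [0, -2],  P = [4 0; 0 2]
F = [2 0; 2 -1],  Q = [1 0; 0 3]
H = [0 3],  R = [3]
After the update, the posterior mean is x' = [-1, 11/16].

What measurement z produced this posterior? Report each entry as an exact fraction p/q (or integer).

z = [2]

x̄ = F·x = [0, 2]
P̄ = F·P·Fᵀ + Q = [17 16; 16 21]
S = H·P̄·Hᵀ + R = [192]
K = P̄·Hᵀ·S⁻¹ = [1/4; 21/64]
x' − x̄ = [-1, -21/16] = K·y
y = (KᵀK)⁻¹·Kᵀ·(x' − x̄) = [-4]
z = y + H·x̄ = [-4] + [6] = [2]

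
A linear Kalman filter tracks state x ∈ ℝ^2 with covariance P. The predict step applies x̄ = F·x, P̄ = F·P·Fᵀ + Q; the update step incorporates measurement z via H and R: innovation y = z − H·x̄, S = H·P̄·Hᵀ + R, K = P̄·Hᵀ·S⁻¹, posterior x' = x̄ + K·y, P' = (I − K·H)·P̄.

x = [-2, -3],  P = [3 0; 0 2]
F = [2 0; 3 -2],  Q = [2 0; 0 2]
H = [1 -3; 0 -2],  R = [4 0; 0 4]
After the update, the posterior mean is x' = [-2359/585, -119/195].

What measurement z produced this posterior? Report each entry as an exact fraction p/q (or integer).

x̄ = F·x = [-4, 0]
P̄ = F·P·Fᵀ + Q = [14 18; 18 37]
S = H·P̄·Hᵀ + R = [243 186; 186 152]
K = P̄·Hᵀ·S⁻¹ = [154/585 -109/195; -31/195 -19/65]
x' − x̄ = [-19/585, -119/195] = K·y
y = (KᵀK)⁻¹·Kᵀ·(x' − x̄) = [2, 1]
z = y + H·x̄ = [2, 1] + [-4, 0] = [-2, 1]

z = [-2, 1]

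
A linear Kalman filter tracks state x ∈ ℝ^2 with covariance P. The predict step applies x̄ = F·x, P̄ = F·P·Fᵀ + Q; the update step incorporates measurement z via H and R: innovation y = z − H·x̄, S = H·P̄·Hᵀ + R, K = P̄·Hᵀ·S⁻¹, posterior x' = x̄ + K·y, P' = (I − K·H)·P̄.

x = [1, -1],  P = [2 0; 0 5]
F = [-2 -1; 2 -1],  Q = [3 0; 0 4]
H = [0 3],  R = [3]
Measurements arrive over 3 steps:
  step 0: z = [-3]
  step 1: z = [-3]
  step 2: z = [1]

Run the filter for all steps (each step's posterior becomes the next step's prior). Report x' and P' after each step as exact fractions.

step 0: x̄ = F·x = [-1, 3]
step 0: P̄ = F·P·Fᵀ + Q = [16 -3; -3 17]
step 0: y = z − H·x̄ = [-12]
step 0: S = H·P̄·Hᵀ + R = [156]
step 0: K = P̄·Hᵀ·S⁻¹ = [-3/52; 17/52]
step 0: x' = x̄ + K·y = [-4/13, -12/13]
step 0: P' = (I − K·H)·P̄ = [805/52 -3/52; -3/52 17/52]
step 1: x̄ = F·x = [20/13, 4/13]
step 1: P̄ = F·P·Fᵀ + Q = [3381/52 -3203/52; -3203/52 3457/52]
step 1: y = z − H·x̄ = [-51/13]
step 1: S = H·P̄·Hᵀ + R = [31269/52]
step 1: K = P̄·Hᵀ·S⁻¹ = [-3203/10423; 3457/10423]
step 1: x' = x̄ + K·y = [28601/10423, -10355/10423]
step 1: P' = (I − K·H)·P̄ = [85818/10423 -3203/10423; -3203/10423 3457/10423]
step 2: x̄ = F·x = [-46847/10423, 9651/1489]
step 2: P̄ = F·P·Fᵀ + Q = [365186/10423 -48545/1489; -48545/1489 57319/1489]
step 2: y = z − H·x̄ = [-27464/1489]
step 2: S = H·P̄·Hᵀ + R = [520338/1489]
step 2: K = P̄·Hᵀ·S⁻¹ = [-6935/24778; 57319/173446]
step 2: x' = x̄ + K·y = [57913/86723, 33485/86723]
step 2: P' = (I − K·H)·P̄ = [1328897/173446 -6935/24778; -6935/24778 57319/173446]

step 0: x' = [-4/13, -12/13], P' = [805/52 -3/52; -3/52 17/52]
step 1: x' = [28601/10423, -10355/10423], P' = [85818/10423 -3203/10423; -3203/10423 3457/10423]
step 2: x' = [57913/86723, 33485/86723], P' = [1328897/173446 -6935/24778; -6935/24778 57319/173446]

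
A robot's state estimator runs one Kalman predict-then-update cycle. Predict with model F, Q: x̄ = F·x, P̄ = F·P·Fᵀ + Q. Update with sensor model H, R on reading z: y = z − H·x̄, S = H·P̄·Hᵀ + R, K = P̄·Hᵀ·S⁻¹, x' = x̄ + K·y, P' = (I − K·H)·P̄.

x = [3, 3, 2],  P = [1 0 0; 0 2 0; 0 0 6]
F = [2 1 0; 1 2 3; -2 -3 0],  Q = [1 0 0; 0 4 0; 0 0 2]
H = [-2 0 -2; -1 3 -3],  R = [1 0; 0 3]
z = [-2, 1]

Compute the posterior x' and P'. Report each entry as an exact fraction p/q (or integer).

x̄ = F·x = [9, 15, -15]
P̄ = F·P·Fᵀ + Q = [7 6 -10; 6 67 -14; -10 -14 24]
y = z − H·x̄ = [-14, -80]
S = H·P̄·Hᵀ + R = [45 126; 126 985]
K = P̄·Hᵀ·S⁻¹ = [248/9483 121/3161; -14102/28449 961/3161; -14476/28449 -128/3161]
x' = x̄ + K·y = [52835/9483, -67757/28449, -131911/28449]
P' = (I − K·H)·P̄ = [16670/3161 -33101/9483 -50134/9483; -33101/9483 81902/28449 106354/28449; -50134/9483 106354/28449 157640/28449]

x' = [52835/9483, -67757/28449, -131911/28449]
P' = [16670/3161 -33101/9483 -50134/9483; -33101/9483 81902/28449 106354/28449; -50134/9483 106354/28449 157640/28449]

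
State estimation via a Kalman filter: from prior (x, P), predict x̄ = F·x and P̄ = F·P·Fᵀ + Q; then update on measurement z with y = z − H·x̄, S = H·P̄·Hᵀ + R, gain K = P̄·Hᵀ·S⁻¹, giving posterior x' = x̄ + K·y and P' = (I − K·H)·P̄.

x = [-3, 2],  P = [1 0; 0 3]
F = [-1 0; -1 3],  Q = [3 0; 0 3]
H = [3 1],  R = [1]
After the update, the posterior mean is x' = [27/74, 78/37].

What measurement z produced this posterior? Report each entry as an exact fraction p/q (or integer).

x̄ = F·x = [3, 9]
P̄ = F·P·Fᵀ + Q = [4 1; 1 31]
S = H·P̄·Hᵀ + R = [74]
K = P̄·Hᵀ·S⁻¹ = [13/74; 17/37]
x' − x̄ = [-195/74, -255/37] = K·y
y = (KᵀK)⁻¹·Kᵀ·(x' − x̄) = [-15]
z = y + H·x̄ = [-15] + [18] = [3]

z = [3]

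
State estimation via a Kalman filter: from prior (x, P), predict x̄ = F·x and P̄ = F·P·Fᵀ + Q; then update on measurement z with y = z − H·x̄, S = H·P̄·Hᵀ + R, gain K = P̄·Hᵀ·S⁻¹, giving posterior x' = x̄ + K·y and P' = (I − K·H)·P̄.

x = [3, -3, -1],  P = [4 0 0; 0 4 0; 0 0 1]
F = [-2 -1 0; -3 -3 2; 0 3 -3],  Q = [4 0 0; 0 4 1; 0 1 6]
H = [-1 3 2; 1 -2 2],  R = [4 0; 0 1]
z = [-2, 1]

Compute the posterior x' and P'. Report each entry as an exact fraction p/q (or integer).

x̄ = F·x = [-3, -2, -6]
P̄ = F·P·Fᵀ + Q = [24 36 -12; 36 80 -41; -12 -41 51]
y = z − H·x̄ = [13, 12]
S = H·P̄·Hᵀ + R = [292 -202; -202 685]
K = P̄·Hᵀ·S⁻¹ = [2213/13268 -371/6634; 6993/26536 -2959/13268; 28579/159216 24203/79608]
x' = x̄ + K·y = [-19939/13268, -33179/26536, -2897/159216]
P' = (I − K·H)·P̄ = [33057/3317 27405/6634 -11675/13268; 27405/6634 25313/13268 -7143/26536; -11675/13268 -7143/26536 51395/159216]

x' = [-19939/13268, -33179/26536, -2897/159216]
P' = [33057/3317 27405/6634 -11675/13268; 27405/6634 25313/13268 -7143/26536; -11675/13268 -7143/26536 51395/159216]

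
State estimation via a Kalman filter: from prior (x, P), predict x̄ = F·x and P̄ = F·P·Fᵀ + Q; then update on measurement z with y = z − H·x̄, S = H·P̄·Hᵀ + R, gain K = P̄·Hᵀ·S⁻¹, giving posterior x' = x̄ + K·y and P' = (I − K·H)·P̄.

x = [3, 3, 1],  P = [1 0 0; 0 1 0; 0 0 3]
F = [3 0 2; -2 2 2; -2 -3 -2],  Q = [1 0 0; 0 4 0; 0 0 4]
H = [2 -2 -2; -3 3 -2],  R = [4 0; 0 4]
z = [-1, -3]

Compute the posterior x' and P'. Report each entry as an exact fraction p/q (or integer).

x' = [-9827/4152, -1987/692, 4843/8304]
P' = [1943/346 2825/519 -665/2076; 2825/519 2900/519 -251/1038; -665/2076 -251/1038 707/1384]

x̄ = F·x = [11, 2, -17]
P̄ = F·P·Fᵀ + Q = [22 6 -18; 6 24 -14; -18 -14 29]
y = z − H·x̄ = [-53, -10]
S = H·P̄·Hᵀ + R = [288 -96; -96 378]
K = P̄·Hᵀ·S⁻¹ = [341/1384 16/519; 101/2076 119/519; -2447/8304 -34/173]
x' = x̄ + K·y = [-9827/4152, -1987/692, 4843/8304]
P' = (I − K·H)·P̄ = [1943/346 2825/519 -665/2076; 2825/519 2900/519 -251/1038; -665/2076 -251/1038 707/1384]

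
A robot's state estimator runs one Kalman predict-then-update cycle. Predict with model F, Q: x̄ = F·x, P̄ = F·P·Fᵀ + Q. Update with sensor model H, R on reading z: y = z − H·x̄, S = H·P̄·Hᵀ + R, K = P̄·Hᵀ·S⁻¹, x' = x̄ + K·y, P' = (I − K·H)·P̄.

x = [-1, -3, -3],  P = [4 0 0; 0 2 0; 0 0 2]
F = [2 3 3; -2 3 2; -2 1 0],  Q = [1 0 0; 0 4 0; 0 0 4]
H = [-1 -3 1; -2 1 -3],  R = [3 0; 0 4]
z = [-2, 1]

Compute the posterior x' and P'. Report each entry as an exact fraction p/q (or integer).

x' = [-93719/18702, 33734/9351, 38522/9351]
P' = [223159/9351 -136952/9351 -191204/9351; -136952/9351 88522/9351 120346/9351; -191204/9351 120346/9351 169234/9351]

x̄ = F·x = [-20, -13, -1]
P̄ = F·P·Fᵀ + Q = [53 14 -10; 14 46 22; -10 22 22]
y = z − H·x̄ = [-60, -29]
S = H·P̄·Hᵀ + R = [464 182; 182 152]
K = P̄·Hᵀ·S⁻¹ = [-1169/9351 -4829/18702; -2756/9351 347/9351; -200/9351 -1237/9351]
x' = x̄ + K·y = [-93719/18702, 33734/9351, 38522/9351]
P' = (I − K·H)·P̄ = [223159/9351 -136952/9351 -191204/9351; -136952/9351 88522/9351 120346/9351; -191204/9351 120346/9351 169234/9351]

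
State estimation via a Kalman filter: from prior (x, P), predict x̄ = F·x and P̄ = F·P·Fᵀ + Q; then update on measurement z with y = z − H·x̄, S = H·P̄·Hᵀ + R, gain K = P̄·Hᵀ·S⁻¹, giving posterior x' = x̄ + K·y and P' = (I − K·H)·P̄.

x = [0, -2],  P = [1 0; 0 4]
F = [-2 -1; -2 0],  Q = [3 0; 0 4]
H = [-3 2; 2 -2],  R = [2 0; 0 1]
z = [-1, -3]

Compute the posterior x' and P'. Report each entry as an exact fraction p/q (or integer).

x' = [1177/461, 1716/461]
P' = [886/461 1016/461; 1016/461 1240/461]

x̄ = F·x = [2, 0]
P̄ = F·P·Fᵀ + Q = [11 4; 4 8]
y = z − H·x̄ = [5, -7]
S = H·P̄·Hᵀ + R = [85 -58; -58 45]
K = P̄·Hᵀ·S⁻¹ = [-313/461 -260/461; -284/461 -448/461]
x' = x̄ + K·y = [1177/461, 1716/461]
P' = (I − K·H)·P̄ = [886/461 1016/461; 1016/461 1240/461]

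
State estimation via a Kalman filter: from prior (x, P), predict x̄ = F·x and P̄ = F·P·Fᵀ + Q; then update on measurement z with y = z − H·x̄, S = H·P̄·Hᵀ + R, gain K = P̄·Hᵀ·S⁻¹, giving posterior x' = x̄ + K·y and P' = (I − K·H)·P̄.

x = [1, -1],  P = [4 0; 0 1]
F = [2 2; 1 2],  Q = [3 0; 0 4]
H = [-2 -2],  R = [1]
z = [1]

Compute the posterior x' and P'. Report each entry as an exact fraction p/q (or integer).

x' = [70/237, -63/79]
P' = [551/237 -172/79; -172/79 180/79]

x̄ = F·x = [0, -1]
P̄ = F·P·Fᵀ + Q = [23 12; 12 12]
y = z − H·x̄ = [-1]
S = H·P̄·Hᵀ + R = [237]
K = P̄·Hᵀ·S⁻¹ = [-70/237; -16/79]
x' = x̄ + K·y = [70/237, -63/79]
P' = (I − K·H)·P̄ = [551/237 -172/79; -172/79 180/79]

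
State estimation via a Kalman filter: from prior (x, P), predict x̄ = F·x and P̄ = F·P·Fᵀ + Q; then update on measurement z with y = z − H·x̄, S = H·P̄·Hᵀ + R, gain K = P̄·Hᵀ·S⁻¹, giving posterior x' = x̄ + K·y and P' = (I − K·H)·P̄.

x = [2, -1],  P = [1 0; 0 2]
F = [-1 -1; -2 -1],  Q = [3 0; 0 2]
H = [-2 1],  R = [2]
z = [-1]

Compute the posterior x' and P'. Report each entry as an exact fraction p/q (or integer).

x' = [-1, -3]
P' = [22/9 4; 4 8]

x̄ = F·x = [-1, -3]
P̄ = F·P·Fᵀ + Q = [6 4; 4 8]
y = z − H·x̄ = [0]
S = H·P̄·Hᵀ + R = [18]
K = P̄·Hᵀ·S⁻¹ = [-4/9; 0]
x' = x̄ + K·y = [-1, -3]
P' = (I − K·H)·P̄ = [22/9 4; 4 8]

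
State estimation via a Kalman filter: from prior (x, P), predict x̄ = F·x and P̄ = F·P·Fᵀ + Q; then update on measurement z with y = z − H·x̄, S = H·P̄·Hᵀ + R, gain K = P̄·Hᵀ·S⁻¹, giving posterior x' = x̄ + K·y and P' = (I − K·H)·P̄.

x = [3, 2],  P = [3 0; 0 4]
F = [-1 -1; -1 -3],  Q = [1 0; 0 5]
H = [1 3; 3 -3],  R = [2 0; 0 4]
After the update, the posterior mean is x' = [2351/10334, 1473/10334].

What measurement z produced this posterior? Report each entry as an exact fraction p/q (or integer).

z = [1, 1]

x̄ = F·x = [-5, -9]
P̄ = F·P·Fᵀ + Q = [8 15; 15 44]
S = H·P̄·Hᵀ + R = [496 -282; -282 202]
K = P̄·Hᵀ·S⁻¹ = [1196/5167 2265/10334; 1290/5167 -849/10334]
x' − x̄ = [54021/10334, 94479/10334] = K·y
y = (KᵀK)⁻¹·Kᵀ·(x' − x̄) = [33, -11]
z = y + H·x̄ = [33, -11] + [-32, 12] = [1, 1]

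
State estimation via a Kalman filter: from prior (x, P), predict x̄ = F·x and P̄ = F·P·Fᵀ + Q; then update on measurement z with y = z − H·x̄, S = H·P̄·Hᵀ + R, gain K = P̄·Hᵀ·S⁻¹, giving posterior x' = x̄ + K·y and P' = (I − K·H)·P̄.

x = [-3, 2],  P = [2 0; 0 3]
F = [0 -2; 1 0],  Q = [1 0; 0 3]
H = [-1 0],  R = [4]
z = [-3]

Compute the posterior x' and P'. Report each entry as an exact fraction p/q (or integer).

x̄ = F·x = [-4, -3]
P̄ = F·P·Fᵀ + Q = [13 0; 0 5]
y = z − H·x̄ = [-7]
S = H·P̄·Hᵀ + R = [17]
K = P̄·Hᵀ·S⁻¹ = [-13/17; 0]
x' = x̄ + K·y = [23/17, -3]
P' = (I − K·H)·P̄ = [52/17 0; 0 5]

x' = [23/17, -3]
P' = [52/17 0; 0 5]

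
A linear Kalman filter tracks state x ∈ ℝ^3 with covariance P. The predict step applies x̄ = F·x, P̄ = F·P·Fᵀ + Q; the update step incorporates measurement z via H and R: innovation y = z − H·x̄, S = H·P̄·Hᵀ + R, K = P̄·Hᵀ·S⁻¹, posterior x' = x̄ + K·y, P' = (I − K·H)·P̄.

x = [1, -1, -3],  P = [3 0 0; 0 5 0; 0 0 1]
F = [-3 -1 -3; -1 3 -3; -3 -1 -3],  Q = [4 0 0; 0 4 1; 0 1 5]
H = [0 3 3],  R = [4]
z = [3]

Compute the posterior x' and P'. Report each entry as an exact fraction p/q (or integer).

x̄ = F·x = [7, 5, 7]
P̄ = F·P·Fᵀ + Q = [45 3 41; 3 61 4; 41 4 46]
y = z − H·x̄ = [-33]
S = H·P̄·Hᵀ + R = [1039]
K = P̄·Hᵀ·S⁻¹ = [132/1039; 195/1039; 150/1039]
x' = x̄ + K·y = [2917/1039, -1240/1039, 2323/1039]
P' = (I − K·H)·P̄ = [29331/1039 -22623/1039 22799/1039; -22623/1039 25354/1039 -25094/1039; 22799/1039 -25094/1039 25294/1039]

x' = [2917/1039, -1240/1039, 2323/1039]
P' = [29331/1039 -22623/1039 22799/1039; -22623/1039 25354/1039 -25094/1039; 22799/1039 -25094/1039 25294/1039]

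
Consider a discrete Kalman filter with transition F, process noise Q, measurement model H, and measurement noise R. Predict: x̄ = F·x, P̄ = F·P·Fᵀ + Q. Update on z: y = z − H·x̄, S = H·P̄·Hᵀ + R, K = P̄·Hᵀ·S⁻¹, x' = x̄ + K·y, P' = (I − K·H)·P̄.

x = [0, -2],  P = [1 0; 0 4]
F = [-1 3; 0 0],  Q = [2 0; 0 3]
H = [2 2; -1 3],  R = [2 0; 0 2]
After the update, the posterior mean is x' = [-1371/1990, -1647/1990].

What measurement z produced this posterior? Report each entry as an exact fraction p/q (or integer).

x̄ = F·x = [-6, 0]
P̄ = F·P·Fᵀ + Q = [39 0; 0 3]
S = H·P̄·Hᵀ + R = [170 -60; -60 68]
K = P̄·Hᵀ·S⁻¹ = [741/1990 -195/796; 237/1990 189/796]
x' − x̄ = [10569/1990, -1647/1990] = K·y
y = (KᵀK)⁻¹·Kᵀ·(x' − x̄) = [9, -8]
z = y + H·x̄ = [9, -8] + [-12, 6] = [-3, -2]

z = [-3, -2]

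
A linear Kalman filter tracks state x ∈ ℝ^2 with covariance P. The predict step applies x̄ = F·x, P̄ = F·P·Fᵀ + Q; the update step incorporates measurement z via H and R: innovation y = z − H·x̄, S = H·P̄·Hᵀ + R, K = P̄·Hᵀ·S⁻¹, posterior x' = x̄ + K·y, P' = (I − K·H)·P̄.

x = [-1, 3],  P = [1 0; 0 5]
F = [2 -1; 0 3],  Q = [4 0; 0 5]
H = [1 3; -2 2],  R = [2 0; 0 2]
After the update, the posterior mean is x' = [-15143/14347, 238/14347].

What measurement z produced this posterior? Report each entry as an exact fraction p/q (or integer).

x̄ = F·x = [-5, 9]
P̄ = F·P·Fᵀ + Q = [13 -15; -15 50]
S = H·P̄·Hᵀ + R = [375 334; 334 374]
K = P̄·Hᵀ·S⁻¹ = [3368/14347 -5156/14347; 3535/14347 1830/14347]
x' − x̄ = [56592/14347, -128885/14347] = K·y
y = (KᵀK)⁻¹·Kᵀ·(x' − x̄) = [-23, -26]
z = y + H·x̄ = [-23, -26] + [22, 28] = [-1, 2]

z = [-1, 2]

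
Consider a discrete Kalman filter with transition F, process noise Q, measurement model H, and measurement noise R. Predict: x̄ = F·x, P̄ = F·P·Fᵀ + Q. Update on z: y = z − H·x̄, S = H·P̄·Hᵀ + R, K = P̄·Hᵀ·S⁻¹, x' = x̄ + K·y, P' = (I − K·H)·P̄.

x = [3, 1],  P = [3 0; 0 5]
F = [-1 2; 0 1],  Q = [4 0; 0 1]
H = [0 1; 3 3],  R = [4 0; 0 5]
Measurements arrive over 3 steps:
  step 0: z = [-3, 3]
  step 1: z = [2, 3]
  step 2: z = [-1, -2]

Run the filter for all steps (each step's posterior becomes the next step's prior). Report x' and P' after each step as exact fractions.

step 0: x̄ = F·x = [-1, 1]
step 0: P̄ = F·P·Fᵀ + Q = [27 10; 10 6]
step 0: y = z − H·x̄ = [-4, 3]
step 0: S = H·P̄·Hᵀ + R = [10 48; 48 482]
step 0: K = P̄·Hᵀ·S⁻¹ = [-127/629 315/1258; 147/629 48/629]
step 0: x' = x̄ + K·y = [19/34, 5/17]
step 0: P' = (I − K·H)·P̄ = [1541/1258 -508/629; -508/629 588/629]
step 1: x̄ = F·x = [1/34, 5/17]
step 1: P̄ = F·P·Fᵀ + Q = [15341/1258 1684/629; 1684/629 1217/629]
step 1: y = z − H·x̄ = [29/17, 69/34]
step 1: S = H·P̄·Hᵀ + R = [3733/629 8703/629; 8703/629 226889/1258]
step 1: K = P̄·Hᵀ·S⁻¹ = [-169145/1105711 286503/1105711; 198155/1105711 69624/1105711]
step 1: x' = x̄ + K·y = [325412/1105711, 804534/1105711]
step 1: P' = (I − K·H)·P̄ = [1154085/1105711 -676580/1105711; -676580/1105711 792620/1105711]
step 2: x̄ = F·x = [1283656/1105711, 804534/1105711]
step 2: P̄ = F·P·Fᵀ + Q = [11453729/1105711 2261820/1105711; 2261820/1105711 1898331/1105711]
step 2: y = z − H·x̄ = [-1910245/1105711, -8475992/1105711]
step 2: S = H·P̄·Hᵀ + R = [6321175/1105711 12480453/1105711; 12480453/1105711 166409855/1105711]
step 2: K = P̄·Hᵀ·S⁻¹ = [-124028481/810468656 209699115/810468656; 36207309/202617164 12480453/202617164]
step 2: x' = x̄ + K·y = [-452306509/810468656, -10795455/202617164]
step 2: P' = (I − K·H)·P̄ = [845612449/810468656 -124028481/202617164; -124028481/202617164 36207309/50654291]

step 0: x' = [19/34, 5/17], P' = [1541/1258 -508/629; -508/629 588/629]
step 1: x' = [325412/1105711, 804534/1105711], P' = [1154085/1105711 -676580/1105711; -676580/1105711 792620/1105711]
step 2: x' = [-452306509/810468656, -10795455/202617164], P' = [845612449/810468656 -124028481/202617164; -124028481/202617164 36207309/50654291]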